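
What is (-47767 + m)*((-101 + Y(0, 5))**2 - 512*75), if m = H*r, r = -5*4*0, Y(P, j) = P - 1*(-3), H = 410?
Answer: 1375498532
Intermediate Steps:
Y(P, j) = 3 + P (Y(P, j) = P + 3 = 3 + P)
r = 0 (r = -20*0 = 0)
m = 0 (m = 410*0 = 0)
(-47767 + m)*((-101 + Y(0, 5))**2 - 512*75) = (-47767 + 0)*((-101 + (3 + 0))**2 - 512*75) = -47767*((-101 + 3)**2 - 38400) = -47767*((-98)**2 - 38400) = -47767*(9604 - 38400) = -47767*(-28796) = 1375498532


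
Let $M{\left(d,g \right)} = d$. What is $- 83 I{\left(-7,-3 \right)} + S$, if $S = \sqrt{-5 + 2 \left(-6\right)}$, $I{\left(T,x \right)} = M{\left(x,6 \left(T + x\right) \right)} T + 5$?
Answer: $-2158 + i \sqrt{17} \approx -2158.0 + 4.1231 i$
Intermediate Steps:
$I{\left(T,x \right)} = 5 + T x$ ($I{\left(T,x \right)} = x T + 5 = T x + 5 = 5 + T x$)
$S = i \sqrt{17}$ ($S = \sqrt{-5 - 12} = \sqrt{-17} = i \sqrt{17} \approx 4.1231 i$)
$- 83 I{\left(-7,-3 \right)} + S = - 83 \left(5 - -21\right) + i \sqrt{17} = - 83 \left(5 + 21\right) + i \sqrt{17} = \left(-83\right) 26 + i \sqrt{17} = -2158 + i \sqrt{17}$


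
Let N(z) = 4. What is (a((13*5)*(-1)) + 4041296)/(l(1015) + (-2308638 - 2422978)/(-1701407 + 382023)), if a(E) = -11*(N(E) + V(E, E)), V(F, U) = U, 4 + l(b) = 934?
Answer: 666613323541/153969842 ≈ 4329.5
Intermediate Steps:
l(b) = 930 (l(b) = -4 + 934 = 930)
a(E) = -44 - 11*E (a(E) = -11*(4 + E) = -44 - 11*E)
(a((13*5)*(-1)) + 4041296)/(l(1015) + (-2308638 - 2422978)/(-1701407 + 382023)) = ((-44 - 11*13*5*(-1)) + 4041296)/(930 + (-2308638 - 2422978)/(-1701407 + 382023)) = ((-44 - 715*(-1)) + 4041296)/(930 - 4731616/(-1319384)) = ((-44 - 11*(-65)) + 4041296)/(930 - 4731616*(-1/1319384)) = ((-44 + 715) + 4041296)/(930 + 591452/164923) = (671 + 4041296)/(153969842/164923) = 4041967*(164923/153969842) = 666613323541/153969842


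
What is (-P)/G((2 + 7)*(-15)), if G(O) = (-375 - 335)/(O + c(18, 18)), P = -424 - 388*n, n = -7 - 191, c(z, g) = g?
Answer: -893880/71 ≈ -12590.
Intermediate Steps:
n = -198
P = 76400 (P = -424 - 388*(-198) = -424 + 76824 = 76400)
G(O) = -710/(18 + O) (G(O) = (-375 - 335)/(O + 18) = -710/(18 + O))
(-P)/G((2 + 7)*(-15)) = (-1*76400)/((-710/(18 + (2 + 7)*(-15)))) = -76400/((-710/(18 + 9*(-15)))) = -76400/((-710/(18 - 135))) = -76400/((-710/(-117))) = -76400/((-710*(-1/117))) = -76400/710/117 = -76400*117/710 = -893880/71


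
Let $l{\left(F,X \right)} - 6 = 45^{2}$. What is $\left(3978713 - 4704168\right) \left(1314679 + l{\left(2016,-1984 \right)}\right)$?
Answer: $-955213853050$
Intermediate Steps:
$l{\left(F,X \right)} = 2031$ ($l{\left(F,X \right)} = 6 + 45^{2} = 6 + 2025 = 2031$)
$\left(3978713 - 4704168\right) \left(1314679 + l{\left(2016,-1984 \right)}\right) = \left(3978713 - 4704168\right) \left(1314679 + 2031\right) = \left(-725455\right) 1316710 = -955213853050$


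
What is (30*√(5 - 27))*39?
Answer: 1170*I*√22 ≈ 5487.8*I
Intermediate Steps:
(30*√(5 - 27))*39 = (30*√(-22))*39 = (30*(I*√22))*39 = (30*I*√22)*39 = 1170*I*√22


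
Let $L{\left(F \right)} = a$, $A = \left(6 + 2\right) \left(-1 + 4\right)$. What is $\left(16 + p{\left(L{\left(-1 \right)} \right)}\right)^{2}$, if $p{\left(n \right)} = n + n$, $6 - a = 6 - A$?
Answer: $4096$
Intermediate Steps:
$A = 24$ ($A = 8 \cdot 3 = 24$)
$a = 24$ ($a = 6 - \left(6 - 24\right) = 6 - -18 = 6 + 18 = 24$)
$L{\left(F \right)} = 24$
$p{\left(n \right)} = 2 n$
$\left(16 + p{\left(L{\left(-1 \right)} \right)}\right)^{2} = \left(16 + 2 \cdot 24\right)^{2} = \left(16 + 48\right)^{2} = 64^{2} = 4096$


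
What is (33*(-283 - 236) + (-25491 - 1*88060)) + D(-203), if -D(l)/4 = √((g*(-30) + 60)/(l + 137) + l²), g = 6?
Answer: -130678 - 4*√4986509/11 ≈ -1.3149e+5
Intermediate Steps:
D(l) = -4*√(l² - 120/(137 + l)) (D(l) = -4*√((6*(-30) + 60)/(l + 137) + l²) = -4*√((-180 + 60)/(137 + l) + l²) = -4*√(-120/(137 + l) + l²) = -4*√(l² - 120/(137 + l)))
(33*(-283 - 236) + (-25491 - 1*88060)) + D(-203) = (33*(-283 - 236) + (-25491 - 1*88060)) - 4*√(-1/(137 - 203))*√(120 - 1*(-203)²*(137 - 203)) = (33*(-519) + (-25491 - 88060)) - 4*√2719914*√(-1/(-66)) = (-17127 - 113551) - 4*√4986509/11 = -130678 - 4*√4986509/11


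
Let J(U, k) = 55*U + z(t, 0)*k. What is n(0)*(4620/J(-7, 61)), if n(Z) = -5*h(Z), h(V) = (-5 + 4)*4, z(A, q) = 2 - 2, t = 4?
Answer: -240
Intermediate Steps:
z(A, q) = 0
J(U, k) = 55*U (J(U, k) = 55*U + 0*k = 55*U + 0 = 55*U)
h(V) = -4 (h(V) = -1*4 = -4)
n(Z) = 20 (n(Z) = -5*(-4) = 20)
n(0)*(4620/J(-7, 61)) = 20*(4620/((55*(-7)))) = 20*(4620/(-385)) = 20*(4620*(-1/385)) = 20*(-12) = -240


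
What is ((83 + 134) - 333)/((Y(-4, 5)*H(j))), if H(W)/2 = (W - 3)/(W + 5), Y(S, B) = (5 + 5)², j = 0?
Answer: 29/30 ≈ 0.96667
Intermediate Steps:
Y(S, B) = 100 (Y(S, B) = 10² = 100)
H(W) = 2*(-3 + W)/(5 + W) (H(W) = 2*((W - 3)/(W + 5)) = 2*((-3 + W)/(5 + W)) = 2*(-3 + W)/(5 + W))
((83 + 134) - 333)/((Y(-4, 5)*H(j))) = ((83 + 134) - 333)/((100*(2*(-3 + 0)/(5 + 0)))) = (217 - 333)/((100*(2*(-3)/5))) = -116/(100*(2*(⅕)*(-3))) = -116/(100*(-6/5)) = -116/(-120) = -116*(-1/120) = 29/30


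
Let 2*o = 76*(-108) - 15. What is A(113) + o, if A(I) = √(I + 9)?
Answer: -8223/2 + √122 ≈ -4100.5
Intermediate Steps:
A(I) = √(9 + I)
o = -8223/2 (o = (76*(-108) - 15)/2 = (-8208 - 15)/2 = (½)*(-8223) = -8223/2 ≈ -4111.5)
A(113) + o = √(9 + 113) - 8223/2 = √122 - 8223/2 = -8223/2 + √122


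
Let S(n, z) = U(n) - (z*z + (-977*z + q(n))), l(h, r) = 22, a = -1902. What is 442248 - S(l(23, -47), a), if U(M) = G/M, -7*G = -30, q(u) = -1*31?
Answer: 455691760/77 ≈ 5.9181e+6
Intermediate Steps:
q(u) = -31
G = 30/7 (G = -⅐*(-30) = 30/7 ≈ 4.2857)
U(M) = 30/(7*M)
S(n, z) = 31 - z² + 977*z + 30/(7*n) (S(n, z) = 30/(7*n) - (z*z + (-977*z - 31)) = 30/(7*n) - (z² + (-31 - 977*z)) = 30/(7*n) - (-31 + z² - 977*z) = 30/(7*n) + (31 - z² + 977*z) = 31 - z² + 977*z + 30/(7*n))
442248 - S(l(23, -47), a) = 442248 - (31 - 1*(-1902)² + 977*(-1902) + (30/7)/22) = 442248 - (31 - 1*3617604 - 1858254 + (30/7)*(1/22)) = 442248 - (31 - 3617604 - 1858254 + 15/77) = 442248 - 1*(-421638664/77) = 442248 + 421638664/77 = 455691760/77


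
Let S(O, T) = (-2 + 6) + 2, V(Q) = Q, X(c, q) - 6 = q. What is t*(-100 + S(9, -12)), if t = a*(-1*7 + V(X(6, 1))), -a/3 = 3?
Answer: 0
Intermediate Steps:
X(c, q) = 6 + q
a = -9 (a = -3*3 = -9)
t = 0 (t = -9*(-1*7 + (6 + 1)) = -9*(-7 + 7) = -9*0 = 0)
S(O, T) = 6 (S(O, T) = 4 + 2 = 6)
t*(-100 + S(9, -12)) = 0*(-100 + 6) = 0*(-94) = 0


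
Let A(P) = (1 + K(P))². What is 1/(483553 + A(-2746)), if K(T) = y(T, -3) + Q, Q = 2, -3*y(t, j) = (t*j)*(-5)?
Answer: 1/189078842 ≈ 5.2888e-9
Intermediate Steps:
y(t, j) = 5*j*t/3 (y(t, j) = -t*j*(-5)/3 = -j*t*(-5)/3 = -(-5)*j*t/3 = 5*j*t/3)
K(T) = 2 - 5*T (K(T) = (5/3)*(-3)*T + 2 = -5*T + 2 = 2 - 5*T)
A(P) = (3 - 5*P)² (A(P) = (1 + (2 - 5*P))² = (3 - 5*P)²)
1/(483553 + A(-2746)) = 1/(483553 + (-3 + 5*(-2746))²) = 1/(483553 + (-3 - 13730)²) = 1/(483553 + (-13733)²) = 1/(483553 + 188595289) = 1/189078842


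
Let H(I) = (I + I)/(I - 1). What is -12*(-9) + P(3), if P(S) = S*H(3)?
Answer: 117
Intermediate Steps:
H(I) = 2*I/(-1 + I) (H(I) = (2*I)/(-1 + I) = 2*I/(-1 + I))
P(S) = 3*S (P(S) = S*(2*3/(-1 + 3)) = S*(2*3/2) = S*(2*3*(½)) = S*3 = 3*S)
-12*(-9) + P(3) = -12*(-9) + 3*3 = 108 + 9 = 117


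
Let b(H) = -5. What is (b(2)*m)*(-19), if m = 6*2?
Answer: 1140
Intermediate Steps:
m = 12
(b(2)*m)*(-19) = -5*12*(-19) = -60*(-19) = 1140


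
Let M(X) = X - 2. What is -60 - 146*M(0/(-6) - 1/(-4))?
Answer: 391/2 ≈ 195.50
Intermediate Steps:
M(X) = -2 + X
-60 - 146*M(0/(-6) - 1/(-4)) = -60 - 146*(-2 + (0/(-6) - 1/(-4))) = -60 - 146*(-2 + (0*(-⅙) - 1*(-¼))) = -60 - 146*(-2 + (0 + ¼)) = -60 - 146*(-2 + ¼) = -60 - 146*(-7/4) = -60 + 511/2 = 391/2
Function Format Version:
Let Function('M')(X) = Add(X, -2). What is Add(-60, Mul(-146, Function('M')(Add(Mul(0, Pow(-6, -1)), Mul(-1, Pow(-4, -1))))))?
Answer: Rational(391, 2) ≈ 195.50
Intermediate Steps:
Function('M')(X) = Add(-2, X)
Add(-60, Mul(-146, Function('M')(Add(Mul(0, Pow(-6, -1)), Mul(-1, Pow(-4, -1)))))) = Add(-60, Mul(-146, Add(-2, Add(Mul(0, Pow(-6, -1)), Mul(-1, Pow(-4, -1)))))) = Add(-60, Mul(-146, Add(-2, Add(Mul(0, Rational(-1, 6)), Mul(-1, Rational(-1, 4)))))) = Add(-60, Mul(-146, Add(-2, Add(0, Rational(1, 4))))) = Add(-60, Mul(-146, Add(-2, Rational(1, 4)))) = Add(-60, Mul(-146, Rational(-7, 4))) = Add(-60, Rational(511, 2)) = Rational(391, 2)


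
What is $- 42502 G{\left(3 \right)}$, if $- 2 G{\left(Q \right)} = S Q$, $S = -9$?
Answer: $-573777$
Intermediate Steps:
$G{\left(Q \right)} = \frac{9 Q}{2}$ ($G{\left(Q \right)} = - \frac{\left(-9\right) Q}{2} = \frac{9 Q}{2}$)
$- 42502 G{\left(3 \right)} = - 42502 \cdot \frac{9}{2} \cdot 3 = \left(-42502\right) \frac{27}{2} = -573777$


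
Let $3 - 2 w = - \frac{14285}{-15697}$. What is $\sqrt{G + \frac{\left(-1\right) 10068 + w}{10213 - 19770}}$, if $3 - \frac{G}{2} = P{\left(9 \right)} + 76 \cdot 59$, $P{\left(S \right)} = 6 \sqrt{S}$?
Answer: $\frac{i \sqrt{202475105219024512721}}{150016229} \approx 94.852 i$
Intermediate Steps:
$w = \frac{16403}{15697}$ ($w = \frac{3}{2} - \frac{\left(-14285\right) \frac{1}{-15697}}{2} = \frac{3}{2} - \frac{\left(-14285\right) \left(- \frac{1}{15697}\right)}{2} = \frac{3}{2} - \frac{14285}{31394} = \frac{16403}{15697} \approx 1.045$)
$G = -8998$ ($G = 6 - 2 \left(6 \sqrt{9} + 76 \cdot 59\right) = 6 - 2 \left(6 \cdot 3 + 4484\right) = 6 - 2 \left(18 + 4484\right) = 6 - 9004 = -8998$)
$\sqrt{G + \frac{\left(-1\right) 10068 + w}{10213 - 19770}} = \sqrt{-8998 + \frac{\left(-1\right) 10068 + \frac{16403}{15697}}{10213 - 19770}} = \sqrt{-8998 + \frac{-10068 + \frac{16403}{15697}}{-9557}} = \sqrt{-8998 - - \frac{158020993}{150016229}} = \sqrt{-8998 + \frac{158020993}{150016229}} = \sqrt{- \frac{1349688007549}{150016229}} = \frac{i \sqrt{202475105219024512721}}{150016229}$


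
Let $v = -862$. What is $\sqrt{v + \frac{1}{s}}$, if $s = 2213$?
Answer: $\frac{i \sqrt{4221529865}}{2213} \approx 29.36 i$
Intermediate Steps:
$\sqrt{v + \frac{1}{s}} = \sqrt{-862 + \frac{1}{2213}} = \sqrt{- \frac{1907605}{2213}} = \frac{i \sqrt{4221529865}}{2213}$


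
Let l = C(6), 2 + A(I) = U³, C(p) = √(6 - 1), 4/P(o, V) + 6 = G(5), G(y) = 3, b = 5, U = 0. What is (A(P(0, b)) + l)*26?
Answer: -52 + 26*√5 ≈ 6.1378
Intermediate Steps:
P(o, V) = -4/3 (P(o, V) = 4/(-6 + 3) = 4/(-3) = 4*(-⅓) = -4/3)
C(p) = √5
A(I) = -2 (A(I) = -2 + 0³ = -2 + 0 = -2)
l = √5 ≈ 2.2361
(A(P(0, b)) + l)*26 = (-2 + √5)*26 = -52 + 26*√5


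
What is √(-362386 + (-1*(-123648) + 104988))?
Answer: 25*I*√214 ≈ 365.72*I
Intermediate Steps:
√(-362386 + (-1*(-123648) + 104988)) = √(-362386 + (123648 + 104988)) = √(-362386 + 228636) = √(-133750) = 25*I*√214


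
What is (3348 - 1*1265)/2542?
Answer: 2083/2542 ≈ 0.81943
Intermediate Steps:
(3348 - 1*1265)/2542 = (3348 - 1265)*(1/2542) = 2083*(1/2542) = 2083/2542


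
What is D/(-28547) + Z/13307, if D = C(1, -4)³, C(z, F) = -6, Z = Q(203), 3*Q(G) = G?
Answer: 2059711/162803541 ≈ 0.012652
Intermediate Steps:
Q(G) = G/3
Z = 203/3 (Z = (⅓)*203 = 203/3 ≈ 67.667)
D = -216 (D = (-6)³ = -216)
D/(-28547) + Z/13307 = -216/(-28547) + (203/3)/13307 = -216*(-1/28547) + (203/3)*(1/13307) = 216/28547 + 29/5703 = 2059711/162803541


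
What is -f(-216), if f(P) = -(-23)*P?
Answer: 4968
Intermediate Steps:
f(P) = 23*P
-f(-216) = -23*(-216) = -1*(-4968) = 4968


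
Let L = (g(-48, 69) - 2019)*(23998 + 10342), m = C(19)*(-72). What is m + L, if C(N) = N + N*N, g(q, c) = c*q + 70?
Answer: -180690100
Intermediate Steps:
g(q, c) = 70 + c*q
C(N) = N + N²
m = -27360 (m = (19*(1 + 19))*(-72) = (19*20)*(-72) = 380*(-72) = -27360)
L = -180662740 (L = ((70 + 69*(-48)) - 2019)*(23998 + 10342) = ((70 - 3312) - 2019)*34340 = (-3242 - 2019)*34340 = -5261*34340 = -180662740)
m + L = -27360 - 180662740 = -180690100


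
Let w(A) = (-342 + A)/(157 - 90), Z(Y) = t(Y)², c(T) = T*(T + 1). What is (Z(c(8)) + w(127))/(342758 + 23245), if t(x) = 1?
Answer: -148/24522201 ≈ -6.0353e-6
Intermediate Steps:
c(T) = T*(1 + T)
Z(Y) = 1 (Z(Y) = 1² = 1)
w(A) = -342/67 + A/67 (w(A) = (-342 + A)/67 = (-342 + A)*(1/67) = -342/67 + A/67)
(Z(c(8)) + w(127))/(342758 + 23245) = (1 + (-342/67 + (1/67)*127))/(342758 + 23245) = (1 + (-342/67 + 127/67))/366003 = (1 - 215/67)*(1/366003) = -148/67*1/366003 = -148/24522201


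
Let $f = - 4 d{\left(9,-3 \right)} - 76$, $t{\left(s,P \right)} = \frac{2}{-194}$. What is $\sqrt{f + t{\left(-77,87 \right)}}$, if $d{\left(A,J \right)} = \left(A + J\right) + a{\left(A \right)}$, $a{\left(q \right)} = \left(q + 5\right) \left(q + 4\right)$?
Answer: $\frac{i \sqrt{7790749}}{97} \approx 28.775 i$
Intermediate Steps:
$a{\left(q \right)} = \left(4 + q\right) \left(5 + q\right)$ ($a{\left(q \right)} = \left(5 + q\right) \left(4 + q\right) = \left(4 + q\right) \left(5 + q\right)$)
$t{\left(s,P \right)} = - \frac{1}{97}$ ($t{\left(s,P \right)} = 2 \left(- \frac{1}{194}\right) = - \frac{1}{97}$)
$d{\left(A,J \right)} = 20 + J + A^{2} + 10 A$ ($d{\left(A,J \right)} = \left(A + J\right) + \left(20 + A^{2} + 9 A\right) = 20 + J + A^{2} + 10 A$)
$f = -828$ ($f = - 4 \left(20 - 3 + 9^{2} + 10 \cdot 9\right) - 76 = - 4 \left(20 - 3 + 81 + 90\right) - 76 = \left(-4\right) 188 - 76 = -752 - 76 = -828$)
$\sqrt{f + t{\left(-77,87 \right)}} = \sqrt{-828 - \frac{1}{97}} = \sqrt{- \frac{80317}{97}} = \frac{i \sqrt{7790749}}{97}$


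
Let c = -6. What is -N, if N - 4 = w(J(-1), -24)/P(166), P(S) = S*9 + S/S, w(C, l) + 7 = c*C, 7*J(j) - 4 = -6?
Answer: -41823/10465 ≈ -3.9965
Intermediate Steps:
J(j) = -2/7 (J(j) = 4/7 + (⅐)*(-6) = 4/7 - 6/7 = -2/7)
w(C, l) = -7 - 6*C
P(S) = 1 + 9*S (P(S) = 9*S + 1 = 1 + 9*S)
N = 41823/10465 (N = 4 + (-7 - 6*(-2/7))/(1 + 9*166) = 4 + (-7 + 12/7)/(1 + 1494) = 4 - 37/7/1495 = 4 - 37/7*1/1495 = 4 - 37/10465 = 41823/10465 ≈ 3.9965)
-N = -1*41823/10465 = -41823/10465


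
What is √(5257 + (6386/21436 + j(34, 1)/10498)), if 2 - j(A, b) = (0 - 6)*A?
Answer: √16639675760013860270/56258782 ≈ 72.507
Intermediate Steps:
j(A, b) = 2 + 6*A (j(A, b) = 2 - (0 - 6)*A = 2 - (-6)*A = 2 + 6*A)
√(5257 + (6386/21436 + j(34, 1)/10498)) = √(5257 + (6386/21436 + (2 + 6*34)/10498)) = √(5257 + (6386*(1/21436) + (2 + 204)*(1/10498))) = √(5257 + (3193/10718 + 206*(1/10498))) = √(5257 + (3193/10718 + 103/5249)) = √(5257 + 17864011/56258782) = √(295770280985/56258782) = √16639675760013860270/56258782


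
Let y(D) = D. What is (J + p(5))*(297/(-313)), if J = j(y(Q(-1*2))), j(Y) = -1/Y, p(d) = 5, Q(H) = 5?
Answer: -7128/1565 ≈ -4.5546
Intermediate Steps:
J = -1/5 ≈ -0.20000
(J + p(5))*(297/(-313)) = (-1/5 + 5)*(297/(-313)) = 24*(297*(-1/313))/5 = (24/5)*(-297/313) = -7128/1565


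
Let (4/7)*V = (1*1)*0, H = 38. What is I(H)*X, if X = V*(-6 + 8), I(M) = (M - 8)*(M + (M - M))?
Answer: 0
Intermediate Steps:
V = 0 (V = 7*((1*1)*0)/4 = 7*(1*0)/4 = (7/4)*0 = 0)
I(M) = M*(-8 + M) (I(M) = (-8 + M)*(M + 0) = (-8 + M)*M = M*(-8 + M))
X = 0 (X = 0*(-6 + 8) = 0*2 = 0)
I(H)*X = (38*(-8 + 38))*0 = (38*30)*0 = 1140*0 = 0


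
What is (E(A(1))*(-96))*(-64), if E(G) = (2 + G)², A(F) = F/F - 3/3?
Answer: 24576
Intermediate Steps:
A(F) = 0 (A(F) = 1 - 3*⅓ = 1 - 1 = 0)
(E(A(1))*(-96))*(-64) = ((2 + 0)²*(-96))*(-64) = (2²*(-96))*(-64) = (4*(-96))*(-64) = -384*(-64) = 24576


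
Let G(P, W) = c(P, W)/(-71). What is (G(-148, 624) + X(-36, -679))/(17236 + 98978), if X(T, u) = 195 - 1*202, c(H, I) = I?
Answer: -1121/8251194 ≈ -0.00013586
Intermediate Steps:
X(T, u) = -7 (X(T, u) = 195 - 202 = -7)
G(P, W) = -W/71 (G(P, W) = W/(-71) = W*(-1/71) = -W/71)
(G(-148, 624) + X(-36, -679))/(17236 + 98978) = (-1/71*624 - 7)/(17236 + 98978) = (-624/71 - 7)/116214 = -1121/71*1/116214 = -1121/8251194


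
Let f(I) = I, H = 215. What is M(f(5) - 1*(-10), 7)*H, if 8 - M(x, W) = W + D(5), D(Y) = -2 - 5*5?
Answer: 6020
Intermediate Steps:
D(Y) = -27 (D(Y) = -2 - 25 = -27)
M(x, W) = 35 - W (M(x, W) = 8 - (W - 27) = 8 - (-27 + W) = 8 + (27 - W) = 35 - W)
M(f(5) - 1*(-10), 7)*H = (35 - 1*7)*215 = (35 - 7)*215 = 28*215 = 6020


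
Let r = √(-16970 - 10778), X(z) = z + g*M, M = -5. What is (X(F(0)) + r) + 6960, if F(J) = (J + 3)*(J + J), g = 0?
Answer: 6960 + 2*I*√6937 ≈ 6960.0 + 166.58*I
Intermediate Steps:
F(J) = 2*J*(3 + J) (F(J) = (3 + J)*(2*J) = 2*J*(3 + J))
X(z) = z (X(z) = z + 0*(-5) = z + 0 = z)
r = 2*I*√6937 (r = √(-27748) = 2*I*√6937 ≈ 166.58*I)
(X(F(0)) + r) + 6960 = (2*0*(3 + 0) + 2*I*√6937) + 6960 = (2*0*3 + 2*I*√6937) + 6960 = (0 + 2*I*√6937) + 6960 = 2*I*√6937 + 6960 = 6960 + 2*I*√6937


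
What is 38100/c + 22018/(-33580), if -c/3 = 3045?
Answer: -49351081/10225110 ≈ -4.8265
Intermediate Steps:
c = -9135 (c = -3*3045 = -9135)
38100/c + 22018/(-33580) = 38100/(-9135) + 22018/(-33580) = 38100*(-1/9135) + 22018*(-1/33580) = -2540/609 - 11009/16790 = -49351081/10225110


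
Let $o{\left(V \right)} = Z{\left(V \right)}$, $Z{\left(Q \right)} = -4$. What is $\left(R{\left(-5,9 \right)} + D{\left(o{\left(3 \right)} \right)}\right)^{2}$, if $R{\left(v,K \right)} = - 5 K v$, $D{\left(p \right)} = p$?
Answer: $48841$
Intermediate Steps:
$o{\left(V \right)} = -4$
$R{\left(v,K \right)} = - 5 K v$
$\left(R{\left(-5,9 \right)} + D{\left(o{\left(3 \right)} \right)}\right)^{2} = \left(\left(-5\right) 9 \left(-5\right) - 4\right)^{2} = \left(225 - 4\right)^{2} = 221^{2} = 48841$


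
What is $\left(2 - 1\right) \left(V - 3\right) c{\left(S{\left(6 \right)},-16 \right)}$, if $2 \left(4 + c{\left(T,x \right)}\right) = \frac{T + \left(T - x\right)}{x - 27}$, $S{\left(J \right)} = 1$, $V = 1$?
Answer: $\frac{362}{43} \approx 8.4186$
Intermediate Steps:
$c{\left(T,x \right)} = -4 + \frac{- x + 2 T}{2 \left(-27 + x\right)}$ ($c{\left(T,x \right)} = -4 + \frac{\left(T + \left(T - x\right)\right) \frac{1}{x - 27}}{2} = -4 + \frac{\left(- x + 2 T\right) \frac{1}{-27 + x}}{2} = -4 + \frac{\frac{1}{-27 + x} \left(- x + 2 T\right)}{2} = -4 + \frac{- x + 2 T}{2 \left(-27 + x\right)}$)
$\left(2 - 1\right) \left(V - 3\right) c{\left(S{\left(6 \right)},-16 \right)} = \left(2 - 1\right) \left(1 - 3\right) \frac{108 + 1 - -72}{-27 - 16} = 1 \left(-2\right) \frac{108 + 1 + 72}{-43} = - 2 \left(\left(- \frac{1}{43}\right) 181\right) = \left(-2\right) \left(- \frac{181}{43}\right) = \frac{362}{43}$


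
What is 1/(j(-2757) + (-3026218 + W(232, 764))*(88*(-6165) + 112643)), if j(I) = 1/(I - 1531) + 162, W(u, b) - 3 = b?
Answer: 4288/5576851877066431 ≈ 7.6889e-13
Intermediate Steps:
W(u, b) = 3 + b
j(I) = 162 + 1/(-1531 + I) (j(I) = 1/(-1531 + I) + 162 = 162 + 1/(-1531 + I))
1/(j(-2757) + (-3026218 + W(232, 764))*(88*(-6165) + 112643)) = 1/((-248021 + 162*(-2757))/(-1531 - 2757) + (-3026218 + (3 + 764))*(88*(-6165) + 112643)) = 1/((-248021 - 446634)/(-4288) + (-3026218 + 767)*(-542520 + 112643)) = 1/(-1/4288*(-694655) - 3025451*(-429877)) = 1/(694655/4288 + 1300571799527) = 1/(5576851877066431/4288) = 4288/5576851877066431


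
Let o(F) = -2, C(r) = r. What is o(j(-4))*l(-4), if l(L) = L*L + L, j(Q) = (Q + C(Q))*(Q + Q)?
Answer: -24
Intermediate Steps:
j(Q) = 4*Q² (j(Q) = (Q + Q)*(Q + Q) = (2*Q)*(2*Q) = 4*Q²)
l(L) = L + L² (l(L) = L² + L = L + L²)
o(j(-4))*l(-4) = -(-8)*(1 - 4) = -(-8)*(-3) = -2*12 = -24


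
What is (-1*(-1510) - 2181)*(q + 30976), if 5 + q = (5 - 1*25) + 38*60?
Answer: -22298001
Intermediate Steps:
q = 2255 (q = -5 + ((5 - 1*25) + 38*60) = -5 + ((5 - 25) + 2280) = -5 + (-20 + 2280) = -5 + 2260 = 2255)
(-1*(-1510) - 2181)*(q + 30976) = (-1*(-1510) - 2181)*(2255 + 30976) = (1510 - 2181)*33231 = -671*33231 = -22298001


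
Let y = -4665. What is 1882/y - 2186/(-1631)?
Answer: 7128148/7608615 ≈ 0.93685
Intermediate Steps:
1882/y - 2186/(-1631) = 1882/(-4665) - 2186/(-1631) = 1882*(-1/4665) - 2186*(-1/1631) = -1882/4665 + 2186/1631 = 7128148/7608615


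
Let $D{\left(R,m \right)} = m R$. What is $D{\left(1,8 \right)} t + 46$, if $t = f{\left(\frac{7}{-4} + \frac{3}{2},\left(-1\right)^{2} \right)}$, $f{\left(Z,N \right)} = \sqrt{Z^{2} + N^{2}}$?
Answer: $46 + 2 \sqrt{17} \approx 54.246$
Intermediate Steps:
$f{\left(Z,N \right)} = \sqrt{N^{2} + Z^{2}}$
$t = \frac{\sqrt{17}}{4}$ ($t = \sqrt{\left(\left(-1\right)^{2}\right)^{2} + \left(\frac{7}{-4} + \frac{3}{2}\right)^{2}} = \sqrt{1^{2} + \left(7 \left(- \frac{1}{4}\right) + 3 \cdot \frac{1}{2}\right)^{2}} = \sqrt{1 + \left(- \frac{7}{4} + \frac{3}{2}\right)^{2}} = \sqrt{1 + \left(- \frac{1}{4}\right)^{2}} = \sqrt{1 + \frac{1}{16}} = \sqrt{\frac{17}{16}} = \frac{\sqrt{17}}{4} \approx 1.0308$)
$D{\left(R,m \right)} = R m$
$D{\left(1,8 \right)} t + 46 = 1 \cdot 8 \frac{\sqrt{17}}{4} + 46 = 8 \frac{\sqrt{17}}{4} + 46 = 2 \sqrt{17} + 46 = 46 + 2 \sqrt{17}$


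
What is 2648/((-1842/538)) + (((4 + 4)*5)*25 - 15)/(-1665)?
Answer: -79127111/102231 ≈ -774.00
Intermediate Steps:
2648/((-1842/538)) + (((4 + 4)*5)*25 - 15)/(-1665) = 2648/((-1842*1/538)) + ((8*5)*25 - 15)*(-1/1665) = 2648/(-921/269) + (40*25 - 15)*(-1/1665) = 2648*(-269/921) + (1000 - 15)*(-1/1665) = -712312/921 + 985*(-1/1665) = -712312/921 - 197/333 = -79127111/102231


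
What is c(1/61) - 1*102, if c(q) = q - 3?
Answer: -6404/61 ≈ -104.98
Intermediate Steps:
c(q) = -3 + q
c(1/61) - 1*102 = (-3 + 1/61) - 1*102 = (-3 + 1/61) - 102 = -182/61 - 102 = -6404/61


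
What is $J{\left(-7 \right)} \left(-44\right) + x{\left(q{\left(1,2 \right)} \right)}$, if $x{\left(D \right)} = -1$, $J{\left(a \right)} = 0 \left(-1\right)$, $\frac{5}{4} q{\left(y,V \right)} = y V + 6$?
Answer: $-1$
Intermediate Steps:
$q{\left(y,V \right)} = \frac{24}{5} + \frac{4 V y}{5}$ ($q{\left(y,V \right)} = \frac{4 \left(y V + 6\right)}{5} = \frac{4 \left(V y + 6\right)}{5} = \frac{4 \left(6 + V y\right)}{5} = \frac{24}{5} + \frac{4 V y}{5}$)
$J{\left(a \right)} = 0$
$J{\left(-7 \right)} \left(-44\right) + x{\left(q{\left(1,2 \right)} \right)} = 0 \left(-44\right) - 1 = 0 - 1 = -1$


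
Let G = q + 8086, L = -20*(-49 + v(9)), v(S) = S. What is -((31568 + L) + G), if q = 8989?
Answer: -49443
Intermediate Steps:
L = 800 (L = -20*(-49 + 9) = -20*(-40) = 800)
G = 17075 (G = 8989 + 8086 = 17075)
-((31568 + L) + G) = -((31568 + 800) + 17075) = -(32368 + 17075) = -1*49443 = -49443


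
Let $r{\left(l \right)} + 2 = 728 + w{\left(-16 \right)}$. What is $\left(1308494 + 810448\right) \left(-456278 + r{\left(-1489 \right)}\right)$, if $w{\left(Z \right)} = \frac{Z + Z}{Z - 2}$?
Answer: $-965284498976$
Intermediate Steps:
$w{\left(Z \right)} = \frac{2 Z}{-2 + Z}$
$r{\left(l \right)} = \frac{6550}{9}$ ($r{\left(l \right)} = -2 + \left(728 + 2 \left(-16\right) \frac{1}{-2 - 16}\right) = -2 + \left(728 + 2 \left(-16\right) \frac{1}{-18}\right) = -2 + \left(728 + 2 \left(-16\right) \left(- \frac{1}{18}\right)\right) = -2 + \left(728 + \frac{16}{9}\right) = -2 + \frac{6568}{9} = \frac{6550}{9}$)
$\left(1308494 + 810448\right) \left(-456278 + r{\left(-1489 \right)}\right) = \left(1308494 + 810448\right) \left(-456278 + \frac{6550}{9}\right) = 2118942 \left(- \frac{4099952}{9}\right) = -965284498976$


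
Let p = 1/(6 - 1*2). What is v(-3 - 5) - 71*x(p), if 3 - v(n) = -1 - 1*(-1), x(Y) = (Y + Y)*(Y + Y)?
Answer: -59/4 ≈ -14.750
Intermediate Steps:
p = ¼ (p = 1/(6 - 2) = 1/4 = ¼ ≈ 0.25000)
x(Y) = 4*Y² (x(Y) = (2*Y)*(2*Y) = 4*Y²)
v(n) = 3 (v(n) = 3 - (-1 - 1*(-1)) = 3 - (-1 + 1) = 3 - 1*0 = 3 + 0 = 3)
v(-3 - 5) - 71*x(p) = 3 - 284*(¼)² = 3 - 284/16 = 3 - 71*¼ = 3 - 71/4 = -59/4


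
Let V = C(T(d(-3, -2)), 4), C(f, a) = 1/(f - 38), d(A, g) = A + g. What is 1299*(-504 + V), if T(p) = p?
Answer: -28153227/43 ≈ -6.5473e+5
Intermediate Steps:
C(f, a) = 1/(-38 + f)
V = -1/43 (V = 1/(-38 + (-3 - 2)) = 1/(-38 - 5) = 1/(-43) = -1/43 ≈ -0.023256)
1299*(-504 + V) = 1299*(-504 - 1/43) = 1299*(-21673/43) = -28153227/43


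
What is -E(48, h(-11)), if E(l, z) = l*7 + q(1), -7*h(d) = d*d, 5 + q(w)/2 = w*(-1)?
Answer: -324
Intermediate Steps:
q(w) = -10 - 2*w (q(w) = -10 + 2*(w*(-1)) = -10 + 2*(-w) = -10 - 2*w)
h(d) = -d²/7 (h(d) = -d*d/7 = -d²/7)
E(l, z) = -12 + 7*l (E(l, z) = l*7 + (-10 - 2*1) = 7*l + (-10 - 2) = 7*l - 12 = -12 + 7*l)
-E(48, h(-11)) = -(-12 + 7*48) = -(-12 + 336) = -1*324 = -324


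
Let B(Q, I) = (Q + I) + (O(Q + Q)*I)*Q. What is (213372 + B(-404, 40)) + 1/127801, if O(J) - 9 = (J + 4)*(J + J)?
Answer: -2683314738320271/127801 ≈ -2.0996e+10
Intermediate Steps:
O(J) = 9 + 2*J*(4 + J) (O(J) = 9 + (J + 4)*(J + J) = 9 + (4 + J)*(2*J) = 9 + 2*J*(4 + J))
B(Q, I) = I + Q + I*Q*(9 + 8*Q² + 16*Q) (B(Q, I) = (Q + I) + ((9 + 2*(Q + Q)² + 8*(Q + Q))*I)*Q = (I + Q) + ((9 + 2*(2*Q)² + 8*(2*Q))*I)*Q = (I + Q) + ((9 + 2*(4*Q²) + 16*Q)*I)*Q = (I + Q) + ((9 + 8*Q² + 16*Q)*I)*Q = (I + Q) + (I*(9 + 8*Q² + 16*Q))*Q = (I + Q) + I*Q*(9 + 8*Q² + 16*Q) = I + Q + I*Q*(9 + 8*Q² + 16*Q))
(213372 + B(-404, 40)) + 1/127801 = (213372 + (40 - 404 + 40*(-404)*(9 + 8*(-404)² + 16*(-404)))) + 1/127801 = (213372 + (40 - 404 + 40*(-404)*(9 + 8*163216 - 6464))) + 1/127801 = (213372 + (40 - 404 + 40*(-404)*(9 + 1305728 - 6464))) + 1/127801 = (213372 + (40 - 404 + 40*(-404)*1299273)) + 1/127801 = (213372 + (40 - 404 - 20996251680)) + 1/127801 = (213372 - 20996252044) + 1/127801 = -20996038672 + 1/127801 = -2683314738320271/127801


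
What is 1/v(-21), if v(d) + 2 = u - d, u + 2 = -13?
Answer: ¼ ≈ 0.25000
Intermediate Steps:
u = -15 (u = -2 - 13 = -15)
v(d) = -17 - d (v(d) = -2 + (-15 - d) = -17 - d)
1/v(-21) = 1/(-17 - 1*(-21)) = 1/(-17 + 21) = 1/4 = ¼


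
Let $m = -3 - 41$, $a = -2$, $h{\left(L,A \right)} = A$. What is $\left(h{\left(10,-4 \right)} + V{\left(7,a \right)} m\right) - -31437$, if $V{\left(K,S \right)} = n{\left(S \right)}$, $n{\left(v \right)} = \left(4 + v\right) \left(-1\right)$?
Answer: $31521$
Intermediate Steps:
$n{\left(v \right)} = -4 - v$
$V{\left(K,S \right)} = -4 - S$
$m = -44$ ($m = -3 - 41 = -44$)
$\left(h{\left(10,-4 \right)} + V{\left(7,a \right)} m\right) - -31437 = \left(-4 + \left(-4 - -2\right) \left(-44\right)\right) - -31437 = \left(-4 + \left(-4 + 2\right) \left(-44\right)\right) + 31437 = \left(-4 - -88\right) + 31437 = \left(-4 + 88\right) + 31437 = 84 + 31437 = 31521$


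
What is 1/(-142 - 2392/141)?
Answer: -141/22414 ≈ -0.0062907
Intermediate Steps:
1/(-142 - 2392/141) = 1/(-22414/141) = -141/22414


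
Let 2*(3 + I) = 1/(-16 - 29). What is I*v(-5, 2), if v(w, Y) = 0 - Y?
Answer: 271/45 ≈ 6.0222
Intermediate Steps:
v(w, Y) = -Y
I = -271/90 (I = -3 + 1/(2*(-16 - 29)) = -3 + (1/2)/(-45) = -3 + (1/2)*(-1/45) = -3 - 1/90 = -271/90 ≈ -3.0111)
I*v(-5, 2) = -(-271)*2/90 = -271/90*(-2) = 271/45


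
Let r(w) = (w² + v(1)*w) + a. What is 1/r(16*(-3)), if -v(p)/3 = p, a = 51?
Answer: 1/2499 ≈ 0.00040016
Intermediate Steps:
v(p) = -3*p
r(w) = 51 + w² - 3*w (r(w) = (w² + (-3*1)*w) + 51 = (w² - 3*w) + 51 = 51 + w² - 3*w)
1/r(16*(-3)) = 1/(51 + (16*(-3))² - 48*(-3)) = 1/(51 + (-48)² - 3*(-48)) = 1/(51 + 2304 + 144) = 1/2499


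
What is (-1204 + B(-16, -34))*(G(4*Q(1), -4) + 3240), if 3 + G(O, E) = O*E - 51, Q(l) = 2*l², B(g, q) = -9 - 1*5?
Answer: -3841572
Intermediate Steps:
B(g, q) = -14 (B(g, q) = -9 - 5 = -14)
G(O, E) = -54 + E*O (G(O, E) = -3 + (O*E - 51) = -3 + (E*O - 51) = -3 + (-51 + E*O) = -54 + E*O)
(-1204 + B(-16, -34))*(G(4*Q(1), -4) + 3240) = (-1204 - 14)*((-54 - 16*2*1²) + 3240) = -1218*((-54 - 16*2*1) + 3240) = -1218*((-54 - 16*2) + 3240) = -1218*((-54 - 4*8) + 3240) = -1218*((-54 - 32) + 3240) = -1218*(-86 + 3240) = -1218*3154 = -3841572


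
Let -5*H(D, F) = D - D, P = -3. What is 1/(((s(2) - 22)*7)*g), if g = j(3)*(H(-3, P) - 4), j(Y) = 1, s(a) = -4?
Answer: 1/728 ≈ 0.0013736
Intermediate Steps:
H(D, F) = 0 (H(D, F) = -(D - D)/5 = -⅕*0 = 0)
g = -4 (g = 1*(0 - 4) = 1*(-4) = -4)
1/(((s(2) - 22)*7)*g) = 1/(((-4 - 22)*7)*(-4)) = 1/(-26*7*(-4)) = 1/(-182*(-4)) = 1/728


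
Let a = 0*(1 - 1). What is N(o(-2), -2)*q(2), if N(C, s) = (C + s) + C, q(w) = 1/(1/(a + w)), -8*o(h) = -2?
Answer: -3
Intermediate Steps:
o(h) = ¼ (o(h) = -⅛*(-2) = ¼)
a = 0 (a = 0*0 = 0)
q(w) = w (q(w) = 1/(1/(0 + w)) = 1/(1/w) = w)
N(C, s) = s + 2*C
N(o(-2), -2)*q(2) = (-2 + 2*(¼))*2 = (-2 + ½)*2 = -3/2*2 = -3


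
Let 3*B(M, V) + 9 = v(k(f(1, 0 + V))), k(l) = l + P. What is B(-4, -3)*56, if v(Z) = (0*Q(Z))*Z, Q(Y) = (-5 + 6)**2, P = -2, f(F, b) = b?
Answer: -168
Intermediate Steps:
Q(Y) = 1 (Q(Y) = 1**2 = 1)
k(l) = -2 + l (k(l) = l - 2 = -2 + l)
v(Z) = 0 (v(Z) = (0*1)*Z = 0*Z = 0)
B(M, V) = -3 (B(M, V) = -3 + (1/3)*0 = -3 + 0 = -3)
B(-4, -3)*56 = -3*56 = -168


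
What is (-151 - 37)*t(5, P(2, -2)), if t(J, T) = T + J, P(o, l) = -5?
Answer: 0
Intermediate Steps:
t(J, T) = J + T
(-151 - 37)*t(5, P(2, -2)) = (-151 - 37)*(5 - 5) = -188*0 = 0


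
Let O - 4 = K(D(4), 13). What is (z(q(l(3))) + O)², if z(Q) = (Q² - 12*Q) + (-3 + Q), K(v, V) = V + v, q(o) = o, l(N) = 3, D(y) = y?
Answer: 36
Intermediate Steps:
z(Q) = -3 + Q² - 11*Q
O = 21 (O = 4 + (13 + 4) = 4 + 17 = 21)
(z(q(l(3))) + O)² = ((-3 + 3² - 11*3) + 21)² = ((-3 + 9 - 33) + 21)² = (-27 + 21)² = (-6)² = 36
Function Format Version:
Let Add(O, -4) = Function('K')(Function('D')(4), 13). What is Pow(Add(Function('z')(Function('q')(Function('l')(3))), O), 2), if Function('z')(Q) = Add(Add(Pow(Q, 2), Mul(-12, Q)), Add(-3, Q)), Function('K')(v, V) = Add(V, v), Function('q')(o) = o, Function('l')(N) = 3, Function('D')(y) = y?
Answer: 36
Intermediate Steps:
Function('z')(Q) = Add(-3, Pow(Q, 2), Mul(-11, Q))
O = 21 (O = Add(4, Add(13, 4)) = Add(4, 17) = 21)
Pow(Add(Function('z')(Function('q')(Function('l')(3))), O), 2) = Pow(Add(Add(-3, Pow(3, 2), Mul(-11, 3)), 21), 2) = Pow(Add(Add(-3, 9, -33), 21), 2) = Pow(Add(-27, 21), 2) = Pow(-6, 2) = 36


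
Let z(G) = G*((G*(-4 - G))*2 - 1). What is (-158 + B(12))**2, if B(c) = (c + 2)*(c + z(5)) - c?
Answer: 40602384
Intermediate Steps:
z(G) = G*(-1 + 2*G*(-4 - G)) (z(G) = G*(2*G*(-4 - G) - 1) = G*(-1 + 2*G*(-4 - G)))
B(c) = -c + (-455 + c)*(2 + c) (B(c) = (c + 2)*(c - 1*5*(1 + 2*5**2 + 8*5)) - c = (2 + c)*(c - 1*5*(1 + 2*25 + 40)) - c = (2 + c)*(c - 1*5*(1 + 50 + 40)) - c = (2 + c)*(c - 1*5*91) - c = (2 + c)*(c - 455) - c = (2 + c)*(-455 + c) - c = (-455 + c)*(2 + c) - c = -c + (-455 + c)*(2 + c))
(-158 + B(12))**2 = (-158 + (-910 + 12**2 - 454*12))**2 = (-158 + (-910 + 144 - 5448))**2 = (-158 - 6214)**2 = (-6372)**2 = 40602384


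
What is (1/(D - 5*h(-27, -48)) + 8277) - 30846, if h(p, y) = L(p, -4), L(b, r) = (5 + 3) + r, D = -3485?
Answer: -79104346/3505 ≈ -22569.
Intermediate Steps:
L(b, r) = 8 + r
h(p, y) = 4 (h(p, y) = 8 - 4 = 4)
(1/(D - 5*h(-27, -48)) + 8277) - 30846 = (1/(-3485 - 5*4) + 8277) - 30846 = (1/(-3485 - 20) + 8277) - 30846 = (1/(-3505) + 8277) - 30846 = (-1/3505 + 8277) - 30846 = 29010884/3505 - 30846 = -79104346/3505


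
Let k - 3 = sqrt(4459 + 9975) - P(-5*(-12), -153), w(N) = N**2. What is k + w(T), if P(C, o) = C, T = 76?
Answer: 5719 + sqrt(14434) ≈ 5839.1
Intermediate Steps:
k = -57 + sqrt(14434) (k = 3 + (sqrt(4459 + 9975) - (-5)*(-12)) = 3 + (sqrt(14434) - 1*60) = 3 + (sqrt(14434) - 60) = 3 + (-60 + sqrt(14434)) = -57 + sqrt(14434) ≈ 63.142)
k + w(T) = (-57 + sqrt(14434)) + 76**2 = (-57 + sqrt(14434)) + 5776 = 5719 + sqrt(14434)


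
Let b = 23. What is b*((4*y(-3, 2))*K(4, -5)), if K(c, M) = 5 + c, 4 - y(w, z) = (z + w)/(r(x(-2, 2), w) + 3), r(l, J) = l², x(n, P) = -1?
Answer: 3519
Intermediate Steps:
y(w, z) = 4 - w/4 - z/4 (y(w, z) = 4 - (z + w)/((-1)² + 3) = 4 - (w + z)/(1 + 3) = 4 - (w + z)/4 = 4 - (w/4 + z/4) = 4 + (-w/4 - z/4) = 4 - w/4 - z/4)
b*((4*y(-3, 2))*K(4, -5)) = 23*((4*(4 - ¼*(-3) - ¼*2))*(5 + 4)) = 23*((4*(4 + ¾ - ½))*9) = 23*((4*(17/4))*9) = 23*(17*9) = 23*153 = 3519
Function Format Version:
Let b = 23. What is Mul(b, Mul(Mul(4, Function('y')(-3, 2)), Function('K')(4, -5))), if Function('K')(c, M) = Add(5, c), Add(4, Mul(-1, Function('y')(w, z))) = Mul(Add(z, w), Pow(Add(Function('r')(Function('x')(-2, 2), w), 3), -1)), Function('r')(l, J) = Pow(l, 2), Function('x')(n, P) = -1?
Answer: 3519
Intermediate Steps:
Function('y')(w, z) = Add(4, Mul(Rational(-1, 4), w), Mul(Rational(-1, 4), z)) (Function('y')(w, z) = Add(4, Mul(-1, Mul(Add(z, w), Pow(Add(Pow(-1, 2), 3), -1)))) = Add(4, Mul(-1, Mul(Add(w, z), Pow(Add(1, 3), -1)))) = Add(4, Mul(-1, Mul(Add(w, z), Pow(4, -1)))) = Add(4, Mul(-1, Mul(Add(w, z), Rational(1, 4)))) = Add(4, Mul(-1, Add(Mul(Rational(1, 4), w), Mul(Rational(1, 4), z)))) = Add(4, Add(Mul(Rational(-1, 4), w), Mul(Rational(-1, 4), z))) = Add(4, Mul(Rational(-1, 4), w), Mul(Rational(-1, 4), z)))
Mul(b, Mul(Mul(4, Function('y')(-3, 2)), Function('K')(4, -5))) = Mul(23, Mul(Mul(4, Add(4, Mul(Rational(-1, 4), -3), Mul(Rational(-1, 4), 2))), Add(5, 4))) = Mul(23, Mul(Mul(4, Add(4, Rational(3, 4), Rational(-1, 2))), 9)) = Mul(23, Mul(Mul(4, Rational(17, 4)), 9)) = Mul(23, Mul(17, 9)) = Mul(23, 153) = 3519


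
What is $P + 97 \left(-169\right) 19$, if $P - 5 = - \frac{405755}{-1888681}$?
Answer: $- \frac{588251955867}{1888681} \approx -3.1146 \cdot 10^{5}$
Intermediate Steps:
$P = \frac{9849160}{1888681}$ ($P = 5 - \frac{405755}{-1888681} = 5 - - \frac{405755}{1888681} = 5 + \frac{405755}{1888681} = \frac{9849160}{1888681} \approx 5.2148$)
$P + 97 \left(-169\right) 19 = \frac{9849160}{1888681} + 97 \left(-169\right) 19 = \frac{9849160}{1888681} - 311467 = - \frac{588251955867}{1888681}$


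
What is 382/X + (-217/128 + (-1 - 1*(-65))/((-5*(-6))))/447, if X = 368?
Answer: 20509823/19739520 ≈ 1.0390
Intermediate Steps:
382/X + (-217/128 + (-1 - 1*(-65))/((-5*(-6))))/447 = 382/368 + (-217/128 + (-1 - 1*(-65))/((-5*(-6))))/447 = 382*(1/368) + (-217*1/128 + (-1 + 65)/30)*(1/447) = 191/184 + (-217/128 + 64*(1/30))*(1/447) = 191/184 + (-217/128 + 32/15)*(1/447) = 191/184 + (841/1920)*(1/447) = 191/184 + 841/858240 = 20509823/19739520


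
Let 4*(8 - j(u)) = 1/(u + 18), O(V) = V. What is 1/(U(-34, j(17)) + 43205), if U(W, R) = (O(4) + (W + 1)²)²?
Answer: 1/1237854 ≈ 8.0785e-7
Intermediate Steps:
j(u) = 8 - 1/(4*(18 + u)) (j(u) = 8 - 1/(4*(u + 18)) = 8 - 1/(4*(18 + u)))
U(W, R) = (4 + (1 + W)²)² (U(W, R) = (4 + (W + 1)²)² = (4 + (1 + W)²)²)
1/(U(-34, j(17)) + 43205) = 1/((4 + (1 - 34)²)² + 43205) = 1/((4 + (-33)²)² + 43205) = 1/((4 + 1089)² + 43205) = 1/(1093² + 43205) = 1/(1194649 + 43205) = 1/1237854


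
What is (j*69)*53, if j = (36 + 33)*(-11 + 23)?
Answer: 3027996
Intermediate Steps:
j = 828 (j = 69*12 = 828)
(j*69)*53 = (828*69)*53 = 57132*53 = 3027996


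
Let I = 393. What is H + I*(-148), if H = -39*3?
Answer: -58281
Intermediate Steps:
H = -117
H + I*(-148) = -117 + 393*(-148) = -117 - 58164 = -58281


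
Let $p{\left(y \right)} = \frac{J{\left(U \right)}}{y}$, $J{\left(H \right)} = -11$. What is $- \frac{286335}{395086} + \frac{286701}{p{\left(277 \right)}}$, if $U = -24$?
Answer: $- \frac{31376222855907}{4345946} \approx -7.2197 \cdot 10^{6}$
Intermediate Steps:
$p{\left(y \right)} = - \frac{11}{y}$
$- \frac{286335}{395086} + \frac{286701}{p{\left(277 \right)}} = - \frac{286335}{395086} + \frac{286701}{\left(-11\right) \frac{1}{277}} = \left(-286335\right) \frac{1}{395086} + \frac{286701}{\left(-11\right) \frac{1}{277}} = - \frac{286335}{395086} + \frac{286701}{- \frac{11}{277}} = - \frac{286335}{395086} + 286701 \left(- \frac{277}{11}\right) = - \frac{286335}{395086} - \frac{79416177}{11} = - \frac{31376222855907}{4345946}$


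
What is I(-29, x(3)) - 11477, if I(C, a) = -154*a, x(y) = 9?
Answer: -12863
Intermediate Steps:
I(-29, x(3)) - 11477 = -154*9 - 11477 = -1386 - 11477 = -12863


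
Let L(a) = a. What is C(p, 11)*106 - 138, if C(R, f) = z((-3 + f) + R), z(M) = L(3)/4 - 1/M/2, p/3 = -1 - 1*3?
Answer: -181/4 ≈ -45.250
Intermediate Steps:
p = -12 (p = 3*(-1 - 1*3) = 3*(-1 - 3) = 3*(-4) = -12)
z(M) = 3/4 - 1/(2*M) (z(M) = 3/4 - 1/M/2 = 3*(1/4) - 1/M*(1/2) = 3/4 - 1/(2*M))
C(R, f) = (-11 + 3*R + 3*f)/(4*(-3 + R + f)) (C(R, f) = (-2 + 3*((-3 + f) + R))/(4*((-3 + f) + R)) = (-2 + 3*(-3 + R + f))/(4*(-3 + R + f)) = (-2 + (-9 + 3*R + 3*f))/(4*(-3 + R + f)) = (-11 + 3*R + 3*f)/(4*(-3 + R + f)))
C(p, 11)*106 - 138 = ((-11 + 3*(-12) + 3*11)/(4*(-3 - 12 + 11)))*106 - 138 = ((1/4)*(-11 - 36 + 33)/(-4))*106 - 138 = ((1/4)*(-1/4)*(-14))*106 - 138 = (7/8)*106 - 138 = 371/4 - 138 = -181/4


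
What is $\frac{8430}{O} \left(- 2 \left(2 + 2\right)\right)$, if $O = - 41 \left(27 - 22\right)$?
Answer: $\frac{13488}{41} \approx 328.98$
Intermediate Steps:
$O = -205$ ($O = \left(-41\right) 5 = -205$)
$\frac{8430}{O} \left(- 2 \left(2 + 2\right)\right) = \frac{8430}{-205} \left(- 2 \left(2 + 2\right)\right) = 8430 \left(- \frac{1}{205}\right) \left(\left(-2\right) 4\right) = \left(- \frac{1686}{41}\right) \left(-8\right) = \frac{13488}{41}$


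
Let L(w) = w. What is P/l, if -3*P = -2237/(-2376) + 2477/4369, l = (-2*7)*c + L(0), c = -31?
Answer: -15658805/13515728688 ≈ -0.0011586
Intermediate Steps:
l = 434 (l = -2*7*(-31) + 0 = -14*(-31) + 0 = 434 + 0 = 434)
P = -15658805/31142232 (P = -(-2237/(-2376) + 2477/4369)/3 = -(-2237*(-1/2376) + 2477*(1/4369))/3 = -(2237/2376 + 2477/4369)/3 = -1/3*15658805/10380744 = -15658805/31142232 ≈ -0.50282)
P/l = -15658805/31142232/434 = -15658805/31142232*1/434 = -15658805/13515728688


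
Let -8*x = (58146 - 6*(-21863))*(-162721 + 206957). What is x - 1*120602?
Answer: -1046987660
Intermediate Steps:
x = -1046867058 (x = -(58146 - 6*(-21863))*(-162721 + 206957)/8 = -(58146 + 131178)*44236/8 = -47331*44236/2 = -1/8*8374936464 = -1046867058)
x - 1*120602 = -1046867058 - 1*120602 = -1046867058 - 120602 = -1046987660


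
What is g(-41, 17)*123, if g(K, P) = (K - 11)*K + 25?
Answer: 265311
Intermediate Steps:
g(K, P) = 25 + K*(-11 + K) (g(K, P) = (-11 + K)*K + 25 = K*(-11 + K) + 25 = 25 + K*(-11 + K))
g(-41, 17)*123 = (25 + (-41)² - 11*(-41))*123 = (25 + 1681 + 451)*123 = 2157*123 = 265311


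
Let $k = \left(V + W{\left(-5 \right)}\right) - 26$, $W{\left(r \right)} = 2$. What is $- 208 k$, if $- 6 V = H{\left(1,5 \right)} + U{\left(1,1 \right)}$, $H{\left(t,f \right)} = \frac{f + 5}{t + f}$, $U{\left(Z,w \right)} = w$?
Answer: $\frac{45760}{9} \approx 5084.4$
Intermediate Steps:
$H{\left(t,f \right)} = \frac{5 + f}{f + t}$
$V = - \frac{4}{9}$ ($V = - \frac{\frac{5 + 5}{5 + 1} + 1}{6} = - \frac{\frac{1}{6} \cdot 10 + 1}{6} = - \frac{\frac{5}{3} + 1}{6} = \left(- \frac{1}{6}\right) \frac{8}{3} = - \frac{4}{9} \approx -0.44444$)
$k = - \frac{220}{9}$ ($k = \left(- \frac{4}{9} + 2\right) - 26 = \frac{14}{9} - 26 = - \frac{220}{9} \approx -24.444$)
$- 208 k = \left(-208\right) \left(- \frac{220}{9}\right) = \frac{45760}{9}$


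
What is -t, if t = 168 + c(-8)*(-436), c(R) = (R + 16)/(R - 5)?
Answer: -5672/13 ≈ -436.31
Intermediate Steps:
c(R) = (16 + R)/(-5 + R)
t = 5672/13 (t = 168 + ((16 - 8)/(-5 - 8))*(-436) = 168 + (8/(-13))*(-436) = 168 - 1/13*8*(-436) = 168 - 8/13*(-436) = 168 + 3488/13 = 5672/13 ≈ 436.31)
-t = -1*5672/13 = -5672/13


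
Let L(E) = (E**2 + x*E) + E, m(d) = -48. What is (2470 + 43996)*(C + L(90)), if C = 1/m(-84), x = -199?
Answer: -10839611713/24 ≈ -4.5165e+8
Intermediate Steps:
L(E) = E**2 - 198*E (L(E) = (E**2 - 199*E) + E = E**2 - 198*E)
C = -1/48 (C = 1/(-48) = -1/48 ≈ -0.020833)
(2470 + 43996)*(C + L(90)) = (2470 + 43996)*(-1/48 + 90*(-198 + 90)) = 46466*(-1/48 + 90*(-108)) = 46466*(-1/48 - 9720) = 46466*(-466561/48) = -10839611713/24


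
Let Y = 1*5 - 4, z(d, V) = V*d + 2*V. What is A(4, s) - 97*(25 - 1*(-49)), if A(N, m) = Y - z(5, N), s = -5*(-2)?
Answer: -7205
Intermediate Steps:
s = 10
z(d, V) = 2*V + V*d
Y = 1 (Y = 5 - 4 = 1)
A(N, m) = 1 - 7*N (A(N, m) = 1 - N*(2 + 5) = 1 - N*7 = 1 - 7*N)
A(4, s) - 97*(25 - 1*(-49)) = (1 - 7*4) - 97*(25 - 1*(-49)) = (1 - 28) - 97*(25 + 49) = -27 - 97*74 = -27 - 7178 = -7205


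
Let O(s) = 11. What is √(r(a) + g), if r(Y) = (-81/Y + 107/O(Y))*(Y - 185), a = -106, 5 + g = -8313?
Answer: I*√15459517106/1166 ≈ 106.63*I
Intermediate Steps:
g = -8318 (g = -5 - 8313 = -8318)
r(Y) = (-185 + Y)*(107/11 - 81/Y) (r(Y) = (-81/Y + 107/11)*(Y - 185) = (-81/Y + 107*(1/11))*(-185 + Y) = (-81/Y + 107/11)*(-185 + Y) = (107/11 - 81/Y)*(-185 + Y) = (-185 + Y)*(107/11 - 81/Y))
√(r(a) + g) = √((1/11)*(164835 - 106*(-20686 + 107*(-106)))/(-106) - 8318) = √((1/11)*(-1/106)*(164835 - 106*(-20686 - 11342)) - 8318) = √((1/11)*(-1/106)*(164835 - 106*(-32028)) - 8318) = √((1/11)*(-1/106)*(164835 + 3394968) - 8318) = √((1/11)*(-1/106)*3559803 - 8318) = √(-3559803/1166 - 8318) = √(-13258591/1166) = I*√15459517106/1166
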